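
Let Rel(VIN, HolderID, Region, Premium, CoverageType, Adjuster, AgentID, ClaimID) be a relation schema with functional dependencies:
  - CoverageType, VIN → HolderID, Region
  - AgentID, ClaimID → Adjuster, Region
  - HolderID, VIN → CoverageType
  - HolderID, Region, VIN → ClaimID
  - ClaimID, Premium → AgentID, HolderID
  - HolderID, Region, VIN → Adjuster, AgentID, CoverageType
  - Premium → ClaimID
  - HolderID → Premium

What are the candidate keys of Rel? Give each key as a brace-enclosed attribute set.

{VIN} never appears on the right of any FD, so every key must include it.
{CoverageType, VIN} is a candidate key since {CoverageType, VIN}⁺ = {Adjuster, AgentID, ClaimID, CoverageType, HolderID, Premium, Region, VIN} covers every attribute.
{HolderID, VIN} is a candidate key since {HolderID, VIN}⁺ = {Adjuster, AgentID, ClaimID, CoverageType, HolderID, Premium, Region, VIN} covers every attribute.
{Premium, VIN} is a candidate key since {Premium, VIN}⁺ = {Adjuster, AgentID, ClaimID, CoverageType, HolderID, Premium, Region, VIN} covers every attribute.
These are minimal and exhaustive — every other superkey contains one of them.

{CoverageType, VIN}, {HolderID, VIN}, {Premium, VIN}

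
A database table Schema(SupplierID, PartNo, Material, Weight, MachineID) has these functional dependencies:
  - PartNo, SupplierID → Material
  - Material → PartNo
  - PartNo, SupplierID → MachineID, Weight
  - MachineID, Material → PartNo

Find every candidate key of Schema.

{Material, SupplierID}, {PartNo, SupplierID}

No FD produces {SupplierID}, so it must be in every candidate key.
{Material, SupplierID}⁺ = {MachineID, Material, PartNo, SupplierID, Weight}, which is every attribute, so {Material, SupplierID} is a candidate key.
{PartNo, SupplierID}⁺ = {MachineID, Material, PartNo, SupplierID, Weight}, which is every attribute, so {PartNo, SupplierID} is a candidate key.
Any other superkey properly contains one of these, so there are no further candidate keys.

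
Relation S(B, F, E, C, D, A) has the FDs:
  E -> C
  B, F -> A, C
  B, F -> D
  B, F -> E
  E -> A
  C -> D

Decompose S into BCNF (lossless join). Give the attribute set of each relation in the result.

Candidate key of the original relation: {B, F}.
{A, B, C, D, E, F}: {E} determines {A, C, D, E} here but is not a superkey — split on E -> A, C, D, giving {A, C, D, E} and {B, E, F}.
{A, C, D, E}: {C} determines {C, D} here but is not a superkey — split on C -> D, giving {C, D} and {A, C, E}.
{C, D} is in BCNF.
{A, C, E} is in BCNF.
{B, E, F} is in BCNF.

{A, C, E}; {B, E, F}; {C, D}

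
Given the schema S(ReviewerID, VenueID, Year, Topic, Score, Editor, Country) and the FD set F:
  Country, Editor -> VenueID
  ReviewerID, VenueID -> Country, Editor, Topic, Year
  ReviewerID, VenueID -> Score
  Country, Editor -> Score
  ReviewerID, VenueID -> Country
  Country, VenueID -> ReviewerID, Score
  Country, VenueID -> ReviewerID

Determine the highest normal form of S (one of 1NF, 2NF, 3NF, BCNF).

BCNF

Candidate keys: {Country, Editor}, {Country, VenueID}, {ReviewerID, VenueID}. Prime attributes: {Country, Editor, ReviewerID, VenueID}.
The left-hand side of every FD is a superkey, so BCNF is satisfied.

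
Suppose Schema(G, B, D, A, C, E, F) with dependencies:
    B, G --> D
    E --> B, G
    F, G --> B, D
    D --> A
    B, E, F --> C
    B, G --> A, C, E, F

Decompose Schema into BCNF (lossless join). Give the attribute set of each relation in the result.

{A, D}; {B, C, D, E, F, G}

Candidate keys of the original relation: {B, G}, {E}, {F, G}.
In {A, B, C, D, E, F, G}, {D} is not a superkey ({D}⁺ restricted to this set is {A, D}), so split on D --> A into {A, D} and {B, C, D, E, F, G}.
{A, D}: every determinant is a superkey — BCNF.
{B, C, D, E, F, G}: every determinant is a superkey — BCNF.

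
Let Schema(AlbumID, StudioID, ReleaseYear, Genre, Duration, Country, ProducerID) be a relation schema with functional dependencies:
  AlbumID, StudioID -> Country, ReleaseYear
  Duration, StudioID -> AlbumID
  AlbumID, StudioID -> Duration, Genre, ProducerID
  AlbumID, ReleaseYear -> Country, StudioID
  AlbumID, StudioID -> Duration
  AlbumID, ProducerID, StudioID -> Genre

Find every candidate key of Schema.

{AlbumID, ReleaseYear}, {AlbumID, StudioID}, {Duration, StudioID}

Closure of {AlbumID, ReleaseYear} is {AlbumID, Country, Duration, Genre, ProducerID, ReleaseYear, StudioID}, the whole schema; {AlbumID, ReleaseYear} is a candidate key.
Closure of {AlbumID, StudioID} is {AlbumID, Country, Duration, Genre, ProducerID, ReleaseYear, StudioID}, the whole schema; {AlbumID, StudioID} is a candidate key.
Closure of {Duration, StudioID} is {AlbumID, Country, Duration, Genre, ProducerID, ReleaseYear, StudioID}, the whole schema; {Duration, StudioID} is a candidate key.
These are minimal and exhaustive — every other superkey contains one of them.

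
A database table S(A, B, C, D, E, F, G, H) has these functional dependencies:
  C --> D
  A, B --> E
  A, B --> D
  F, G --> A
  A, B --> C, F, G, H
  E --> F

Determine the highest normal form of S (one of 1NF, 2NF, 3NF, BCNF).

2NF

Candidate keys: {A, B}, {B, E, G}, {B, F, G}. Prime attributes: {A, B, E, F, G}.
C --> D: {C}⁺ = {C, D}, which is not all of the attributes, so the left side is not a superkey — BCNF is violated.
C --> D has non-prime {D} on the right and a non-superkey on the left, so 3NF fails.
No non-prime attribute depends on a proper subset of any candidate key, so 2NF holds.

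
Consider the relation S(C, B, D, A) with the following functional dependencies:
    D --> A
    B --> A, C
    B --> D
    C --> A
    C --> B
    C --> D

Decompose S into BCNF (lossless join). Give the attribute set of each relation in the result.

Candidate keys of the original relation: {B}, {C}.
In {A, B, C, D}, {D} is not a superkey ({D}⁺ restricted to this set is {A, D}), so split on D --> A into {A, D} and {B, C, D}.
{A, D}: every determinant is a superkey — BCNF.
{B, C, D}: every determinant is a superkey — BCNF.

{A, D}; {B, C, D}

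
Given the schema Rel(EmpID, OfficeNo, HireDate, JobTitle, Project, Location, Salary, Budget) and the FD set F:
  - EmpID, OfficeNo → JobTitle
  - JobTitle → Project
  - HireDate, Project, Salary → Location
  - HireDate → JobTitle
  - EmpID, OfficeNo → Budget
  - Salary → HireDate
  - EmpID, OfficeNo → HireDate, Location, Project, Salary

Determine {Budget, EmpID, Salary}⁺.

Start with {Budget, EmpID, Salary}.
Salary → HireDate applies; add {HireDate} → now {Budget, EmpID, HireDate, Salary}.
HireDate → JobTitle applies; add {JobTitle} → now {Budget, EmpID, HireDate, JobTitle, Salary}.
JobTitle → Project applies; add {Project} → now {Budget, EmpID, HireDate, JobTitle, Project, Salary}.
HireDate, Project, Salary → Location applies; add {Location} → now {Budget, EmpID, HireDate, JobTitle, Location, Project, Salary}.
No further FD applies.

{Budget, EmpID, HireDate, JobTitle, Location, Project, Salary}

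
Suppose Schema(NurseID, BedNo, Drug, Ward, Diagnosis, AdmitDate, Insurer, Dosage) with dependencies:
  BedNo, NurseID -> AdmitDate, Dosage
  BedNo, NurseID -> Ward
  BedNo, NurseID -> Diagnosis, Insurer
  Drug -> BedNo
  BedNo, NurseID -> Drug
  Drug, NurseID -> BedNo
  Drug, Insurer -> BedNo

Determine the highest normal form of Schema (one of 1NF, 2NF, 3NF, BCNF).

3NF

Candidate keys: {BedNo, NurseID}, {Drug, NurseID}. Prime attributes: {BedNo, Drug, NurseID}.
Drug -> BedNo breaks BCNF: {Drug}⁺ = {BedNo, Drug}, so {Drug} is not a superkey.
Its right-hand attributes {BedNo} are all prime, as are those of every other non-superkey FD — the relation is in 3NF.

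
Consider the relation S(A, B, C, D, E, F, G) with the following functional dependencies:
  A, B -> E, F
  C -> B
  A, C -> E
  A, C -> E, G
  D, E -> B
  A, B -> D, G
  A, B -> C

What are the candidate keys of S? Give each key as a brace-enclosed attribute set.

{A, B}, {A, C}, {A, D, E}

No FD produces {A}, so it must be in every candidate key.
{A, B}⁺ = {A, B, C, D, E, F, G} — all of the relation — so {A, B} is a candidate key.
{A, C}⁺ = {A, B, C, D, E, F, G} — all of the relation — so {A, C} is a candidate key.
{A, D, E}⁺ = {A, B, C, D, E, F, G} — all of the relation — so {A, D, E} is a candidate key.
These are minimal and exhaustive — every other superkey contains one of them.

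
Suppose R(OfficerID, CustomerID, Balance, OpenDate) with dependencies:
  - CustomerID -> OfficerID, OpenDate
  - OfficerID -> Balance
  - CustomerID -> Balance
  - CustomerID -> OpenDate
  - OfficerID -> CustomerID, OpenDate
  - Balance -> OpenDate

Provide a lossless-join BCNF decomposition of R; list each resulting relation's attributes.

{Balance, CustomerID, OfficerID}; {Balance, OpenDate}

Candidate keys of the original relation: {CustomerID}, {OfficerID}.
{Balance, CustomerID, OfficerID, OpenDate}: {Balance} determines {Balance, OpenDate} here but is not a superkey — split on Balance -> OpenDate, giving {Balance, OpenDate} and {Balance, CustomerID, OfficerID}.
{Balance, OpenDate}: every determinant is a superkey — BCNF.
{Balance, CustomerID, OfficerID}: every determinant is a superkey — BCNF.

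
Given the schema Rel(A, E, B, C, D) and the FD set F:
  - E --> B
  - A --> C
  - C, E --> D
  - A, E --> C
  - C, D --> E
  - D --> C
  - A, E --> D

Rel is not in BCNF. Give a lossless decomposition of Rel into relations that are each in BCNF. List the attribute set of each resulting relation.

{A, C}; {A, D}; {B, E}; {D, E}

Candidate keys of the original relation: {A, D}, {A, E}.
Within {A, B, C, D, E}: {E}⁺ ∩ {A, B, C, D, E} = {B, E}, not the whole set, so E --> B violates BCNF; decompose into {B, E} and {A, C, D, E}.
{B, E} is in BCNF.
Within {A, C, D, E}: {A}⁺ ∩ {A, C, D, E} = {A, C}, not the whole set, so A --> C violates BCNF; decompose into {A, C} and {A, D, E}.
{A, C} is in BCNF.
Within {A, D, E}: {D}⁺ ∩ {A, D, E} = {D, E}, not the whole set, so D --> E violates BCNF; decompose into {D, E} and {A, D}.
{D, E} is in BCNF.
{A, D} is in BCNF.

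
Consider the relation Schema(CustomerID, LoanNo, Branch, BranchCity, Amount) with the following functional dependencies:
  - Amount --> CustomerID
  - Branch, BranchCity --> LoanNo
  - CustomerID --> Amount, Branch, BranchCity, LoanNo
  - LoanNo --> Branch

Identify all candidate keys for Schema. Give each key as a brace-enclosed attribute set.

{Amount}, {CustomerID}

{Amount}⁺ = {Amount, Branch, BranchCity, CustomerID, LoanNo}, which is every attribute, so {Amount} is a candidate key.
{CustomerID}⁺ = {Amount, Branch, BranchCity, CustomerID, LoanNo}, which is every attribute, so {CustomerID} is a candidate key.
These are minimal and exhaustive — every other superkey contains one of them.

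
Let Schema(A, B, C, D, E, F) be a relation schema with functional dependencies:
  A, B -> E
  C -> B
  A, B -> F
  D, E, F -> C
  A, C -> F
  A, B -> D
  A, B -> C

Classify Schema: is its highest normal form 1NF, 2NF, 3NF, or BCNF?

Candidate keys: {A, B}, {A, C}, {A, D, E, F}. Prime attributes: {A, B, C, D, E, F}.
C -> B breaks BCNF: {C}⁺ = {B, C}, so {C} is not a superkey.
Since {B} ⊆ prime attributes and every other non-superkey FD also has a prime right side, the schema is in 3NF.

3NF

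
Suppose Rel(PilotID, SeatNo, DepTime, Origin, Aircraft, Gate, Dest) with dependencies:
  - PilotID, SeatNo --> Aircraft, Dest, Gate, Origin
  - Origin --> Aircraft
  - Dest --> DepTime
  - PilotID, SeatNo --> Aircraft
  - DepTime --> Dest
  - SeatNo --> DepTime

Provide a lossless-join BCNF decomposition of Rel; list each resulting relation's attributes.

Candidate key of the original relation: {PilotID, SeatNo}.
{Aircraft, DepTime, Dest, Gate, Origin, PilotID, SeatNo}: {Origin} determines {Aircraft, Origin} here but is not a superkey — split on Origin --> Aircraft, giving {Aircraft, Origin} and {DepTime, Dest, Gate, Origin, PilotID, SeatNo}.
{Aircraft, Origin}: every determinant is a superkey — BCNF.
{DepTime, Dest, Gate, Origin, PilotID, SeatNo}: {Dest} determines {DepTime, Dest} here but is not a superkey — split on Dest --> DepTime, giving {DepTime, Dest} and {Dest, Gate, Origin, PilotID, SeatNo}.
{DepTime, Dest}: every determinant is a superkey — BCNF.
{Dest, Gate, Origin, PilotID, SeatNo}: {SeatNo} determines {Dest, SeatNo} here but is not a superkey — split on SeatNo --> Dest, giving {Dest, SeatNo} and {Gate, Origin, PilotID, SeatNo}.
{Dest, SeatNo}: every determinant is a superkey — BCNF.
{Gate, Origin, PilotID, SeatNo}: every determinant is a superkey — BCNF.

{Aircraft, Origin}; {DepTime, Dest}; {Dest, SeatNo}; {Gate, Origin, PilotID, SeatNo}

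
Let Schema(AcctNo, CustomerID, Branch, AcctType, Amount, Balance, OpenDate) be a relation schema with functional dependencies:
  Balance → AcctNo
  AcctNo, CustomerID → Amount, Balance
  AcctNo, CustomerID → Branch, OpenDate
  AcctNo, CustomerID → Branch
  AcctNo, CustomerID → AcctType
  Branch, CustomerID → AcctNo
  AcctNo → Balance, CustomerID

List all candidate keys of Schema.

{AcctNo}, {Balance}, {Branch, CustomerID}

Closure of {AcctNo} is {AcctNo, AcctType, Amount, Balance, Branch, CustomerID, OpenDate}, the whole schema; {AcctNo} is a candidate key.
Closure of {Balance} is {AcctNo, AcctType, Amount, Balance, Branch, CustomerID, OpenDate}, the whole schema; {Balance} is a candidate key.
Closure of {Branch, CustomerID} is {AcctNo, AcctType, Amount, Balance, Branch, CustomerID, OpenDate}, the whole schema; {Branch, CustomerID} is a candidate key.
Any other superkey properly contains one of these, so there are no further candidate keys.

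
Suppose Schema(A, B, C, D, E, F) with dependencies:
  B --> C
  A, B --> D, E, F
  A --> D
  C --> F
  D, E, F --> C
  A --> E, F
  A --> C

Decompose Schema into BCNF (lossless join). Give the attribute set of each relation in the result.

{A, B}; {A, D, E}; {B, C}; {C, F}

Candidate key of the original relation: {A, B}.
In {A, B, C, D, E, F}, {B} is not a superkey ({B}⁺ restricted to this set is {B, C, F}), so split on B --> C, F into {B, C, F} and {A, B, D, E}.
In {B, C, F}, {C} is not a superkey ({C}⁺ restricted to this set is {C, F}), so split on C --> F into {C, F} and {B, C}.
{C, F} is in BCNF.
{B, C} is in BCNF.
In {A, B, D, E}, {A} is not a superkey ({A}⁺ restricted to this set is {A, D, E}), so split on A --> D, E into {A, D, E} and {A, B}.
{A, D, E} is in BCNF.
{A, B} is in BCNF.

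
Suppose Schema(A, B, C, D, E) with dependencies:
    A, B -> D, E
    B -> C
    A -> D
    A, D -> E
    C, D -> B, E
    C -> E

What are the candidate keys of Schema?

Attributes never on any right-hand side: {A} — every candidate key must contain it.
{A, B}⁺ = {A, B, C, D, E} — all of the relation — so {A, B} is a candidate key.
{A, C}⁺ = {A, B, C, D, E} — all of the relation — so {A, C} is a candidate key.
These are minimal and exhaustive — every other superkey contains one of them.

{A, B}, {A, C}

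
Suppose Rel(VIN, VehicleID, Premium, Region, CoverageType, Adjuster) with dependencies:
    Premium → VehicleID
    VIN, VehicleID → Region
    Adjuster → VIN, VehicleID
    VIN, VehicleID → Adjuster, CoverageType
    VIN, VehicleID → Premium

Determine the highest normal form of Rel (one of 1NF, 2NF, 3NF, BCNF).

3NF

Candidate keys: {Adjuster}, {Premium, VIN}, {VIN, VehicleID}. Prime attributes: {Adjuster, Premium, VIN, VehicleID}.
Premium → VehicleID breaks BCNF: {Premium}⁺ = {Premium, VehicleID}, so {Premium} is not a superkey.
But every attribute on its right side ({VehicleID}) is prime, and the same holds for every other non-superkey FD, so 3NF still holds.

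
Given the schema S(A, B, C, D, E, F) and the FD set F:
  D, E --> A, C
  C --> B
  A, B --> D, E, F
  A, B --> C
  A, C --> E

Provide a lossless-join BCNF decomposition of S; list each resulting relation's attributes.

Candidate keys of the original relation: {A, B}, {A, C}, {D, E}.
In {A, B, C, D, E, F}, {C} is not a superkey ({C}⁺ restricted to this set is {B, C}), so split on C --> B into {B, C} and {A, C, D, E, F}.
{B, C}: every determinant is a superkey — BCNF.
{A, C, D, E, F}: every determinant is a superkey — BCNF.

{A, C, D, E, F}; {B, C}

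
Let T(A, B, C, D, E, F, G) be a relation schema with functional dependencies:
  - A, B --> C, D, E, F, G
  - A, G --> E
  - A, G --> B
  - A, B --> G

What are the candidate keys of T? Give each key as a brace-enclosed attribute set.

No FD produces {A}, so it must be in every candidate key.
{A, B}⁺ = {A, B, C, D, E, F, G} — all of the relation — so {A, B} is a candidate key.
{A, G}⁺ = {A, B, C, D, E, F, G} — all of the relation — so {A, G} is a candidate key.
No proper subset of any of these is a key, and no other minimal superkey exists.

{A, B}, {A, G}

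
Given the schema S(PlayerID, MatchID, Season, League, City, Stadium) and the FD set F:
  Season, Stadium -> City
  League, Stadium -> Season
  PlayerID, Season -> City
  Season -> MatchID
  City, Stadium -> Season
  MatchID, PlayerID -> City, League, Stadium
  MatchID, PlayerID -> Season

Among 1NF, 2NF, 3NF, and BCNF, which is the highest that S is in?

3NF

Candidate keys: {City, PlayerID, Stadium}, {League, PlayerID, Stadium}, {MatchID, PlayerID}, {PlayerID, Season}. Prime attributes: {City, League, MatchID, PlayerID, Season, Stadium}.
Season, Stadium -> City breaks BCNF: {Season, Stadium}⁺ = {City, MatchID, Season, Stadium}, so {Season, Stadium} is not a superkey.
Since {City} ⊆ prime attributes and every other non-superkey FD also has a prime right side, the schema is in 3NF.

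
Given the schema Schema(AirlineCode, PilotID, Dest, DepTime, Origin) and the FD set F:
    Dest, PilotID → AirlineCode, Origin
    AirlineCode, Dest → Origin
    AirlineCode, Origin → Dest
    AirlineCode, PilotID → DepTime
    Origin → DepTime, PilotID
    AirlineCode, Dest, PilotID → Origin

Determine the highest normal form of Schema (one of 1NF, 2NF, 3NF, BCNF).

Candidate keys: {AirlineCode, Dest}, {AirlineCode, Origin}, {Dest, Origin}, {Dest, PilotID}. Prime attributes: {AirlineCode, Dest, Origin, PilotID}.
For AirlineCode, PilotID → DepTime we have {AirlineCode, PilotID}⁺ = {AirlineCode, DepTime, PilotID}; {AirlineCode, PilotID} is not a superkey, so BCNF fails.
AirlineCode, PilotID → DepTime determines the non-prime attribute {DepTime} from a non-superkey — 3NF is violated.
The proper key subset {Origin} of {AirlineCode, Origin} determines non-prime {DepTime}, so the relation is not even in 2NF.

1NF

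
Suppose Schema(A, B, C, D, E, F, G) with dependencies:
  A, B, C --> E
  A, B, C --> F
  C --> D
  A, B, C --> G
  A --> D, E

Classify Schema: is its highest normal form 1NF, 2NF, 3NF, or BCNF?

1NF

Candidate key: {A, B, C}. Prime attributes: {A, B, C}.
C --> D: {C}⁺ = {C, D}, which is not all of the attributes, so the left side is not a superkey — BCNF is violated.
C --> D determines the non-prime attribute {D} from a non-superkey — 3NF is violated.
The proper key subset {A} of {A, B, C} determines non-prime {D, E}, so the relation is not even in 2NF.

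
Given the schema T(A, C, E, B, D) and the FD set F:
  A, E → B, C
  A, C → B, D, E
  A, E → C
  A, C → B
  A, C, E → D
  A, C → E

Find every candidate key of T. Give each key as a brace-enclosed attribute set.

Attributes never on any right-hand side: {A} — every candidate key must contain it.
{A, C} is a candidate key since {A, C}⁺ = {A, B, C, D, E} covers every attribute.
{A, E} is a candidate key since {A, E}⁺ = {A, B, C, D, E} covers every attribute.
These are minimal and exhaustive — every other superkey contains one of them.

{A, C}, {A, E}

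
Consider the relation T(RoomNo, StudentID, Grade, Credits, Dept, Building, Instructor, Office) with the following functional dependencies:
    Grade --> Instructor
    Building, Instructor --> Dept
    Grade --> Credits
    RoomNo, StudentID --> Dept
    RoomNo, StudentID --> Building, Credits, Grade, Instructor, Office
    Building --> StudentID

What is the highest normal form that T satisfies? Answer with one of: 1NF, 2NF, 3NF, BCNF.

2NF

Candidate keys: {Building, RoomNo}, {RoomNo, StudentID}. Prime attributes: {Building, RoomNo, StudentID}.
Grade --> Instructor: {Grade}⁺ = {Credits, Grade, Instructor}, which is not all of the attributes, so the left side is not a superkey — BCNF is violated.
Because {Instructor} is non-prime and the left side of Grade --> Instructor is not a superkey, the relation is not in 3NF.
No proper subset of a key has a non-prime attribute in its closure, so there is no partial dependency; 2NF holds.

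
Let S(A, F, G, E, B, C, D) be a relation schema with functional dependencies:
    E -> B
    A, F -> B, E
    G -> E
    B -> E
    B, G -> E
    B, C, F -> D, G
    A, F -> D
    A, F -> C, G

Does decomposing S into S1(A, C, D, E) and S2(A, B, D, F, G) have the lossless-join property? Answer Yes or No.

No

The shared attributes are {A, D} and {A, D}⁺ = {A, D}.
The closure covers neither S1 nor S2 entirely; the join is not lossless.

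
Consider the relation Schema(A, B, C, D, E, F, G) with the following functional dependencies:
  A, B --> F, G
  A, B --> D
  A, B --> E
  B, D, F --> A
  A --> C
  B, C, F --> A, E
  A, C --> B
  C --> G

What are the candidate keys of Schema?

{A}⁺ = {A, B, C, D, E, F, G} — all of the relation — so {A} is a candidate key.
{B, C, F}⁺ = {A, B, C, D, E, F, G} — all of the relation — so {B, C, F} is a candidate key.
{B, D, F}⁺ = {A, B, C, D, E, F, G} — all of the relation — so {B, D, F} is a candidate key.
Any other superkey properly contains one of these, so there are no further candidate keys.

{A}, {B, C, F}, {B, D, F}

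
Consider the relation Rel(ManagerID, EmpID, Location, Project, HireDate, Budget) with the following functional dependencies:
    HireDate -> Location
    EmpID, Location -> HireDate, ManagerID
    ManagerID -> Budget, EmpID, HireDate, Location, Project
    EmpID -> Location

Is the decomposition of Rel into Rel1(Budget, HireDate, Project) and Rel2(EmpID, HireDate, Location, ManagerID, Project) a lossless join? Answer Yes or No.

Rel1 ∩ Rel2 = {HireDate, Project}; its closure under F is {HireDate, Location, Project}.
Rel1 ⊄ {HireDate, Location, Project} and Rel2 ⊄ {HireDate, Location, Project}, so the split is lossy.

No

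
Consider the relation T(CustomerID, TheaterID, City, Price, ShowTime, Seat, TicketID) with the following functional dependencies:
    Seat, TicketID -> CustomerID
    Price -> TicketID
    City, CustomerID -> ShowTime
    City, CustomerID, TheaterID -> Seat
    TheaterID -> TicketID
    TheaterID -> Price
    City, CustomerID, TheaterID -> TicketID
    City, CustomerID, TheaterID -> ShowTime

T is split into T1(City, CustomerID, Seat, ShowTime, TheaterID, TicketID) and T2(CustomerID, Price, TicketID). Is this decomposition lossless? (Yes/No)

No

T1 ∩ T2 = {CustomerID, TicketID}; its closure under F is {CustomerID, TicketID}.
The closure covers neither T1 nor T2 entirely; the join is not lossless.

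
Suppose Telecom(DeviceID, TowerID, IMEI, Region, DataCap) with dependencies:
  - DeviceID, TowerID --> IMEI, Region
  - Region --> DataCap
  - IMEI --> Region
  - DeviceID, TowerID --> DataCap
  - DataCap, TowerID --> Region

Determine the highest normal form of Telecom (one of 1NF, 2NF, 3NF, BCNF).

2NF

Candidate key: {DeviceID, TowerID}. Prime attributes: {DeviceID, TowerID}.
For Region --> DataCap we have {Region}⁺ = {DataCap, Region}; {Region} is not a superkey, so BCNF fails.
Because {DataCap} is non-prime and the left side of Region --> DataCap is not a superkey, the relation is not in 3NF.
No non-prime attribute depends on a proper subset of any candidate key, so 2NF holds.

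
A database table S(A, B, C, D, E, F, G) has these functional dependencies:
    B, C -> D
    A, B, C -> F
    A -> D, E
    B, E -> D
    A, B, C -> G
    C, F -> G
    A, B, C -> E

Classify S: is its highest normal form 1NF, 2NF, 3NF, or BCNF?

1NF

Candidate key: {A, B, C}. Prime attributes: {A, B, C}.
B, C -> D: {B, C}⁺ = {B, C, D}, which is not all of the attributes, so the left side is not a superkey — BCNF is violated.
Because {D} is non-prime and the left side of B, C -> D is not a superkey, the relation is not in 3NF.
{A} is a proper subset of the key {A, B, C}, and {A}⁺ contains the non-prime attributes {D, E} — a partial dependency, so 2NF is violated.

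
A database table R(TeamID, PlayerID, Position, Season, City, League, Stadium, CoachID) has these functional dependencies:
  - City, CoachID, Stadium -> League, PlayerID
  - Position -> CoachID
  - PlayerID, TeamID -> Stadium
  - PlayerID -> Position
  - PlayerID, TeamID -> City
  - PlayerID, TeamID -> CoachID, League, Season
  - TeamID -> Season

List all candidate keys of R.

{TeamID} never appears on the right of any FD, so every key must include it.
{PlayerID, TeamID}⁺ = {City, CoachID, League, PlayerID, Position, Season, Stadium, TeamID}, which is every attribute, so {PlayerID, TeamID} is a candidate key.
{City, CoachID, Stadium, TeamID}⁺ = {City, CoachID, League, PlayerID, Position, Season, Stadium, TeamID}, which is every attribute, so {City, CoachID, Stadium, TeamID} is a candidate key.
{City, Position, Stadium, TeamID}⁺ = {City, CoachID, League, PlayerID, Position, Season, Stadium, TeamID}, which is every attribute, so {City, Position, Stadium, TeamID} is a candidate key.
No proper subset of any of these is a key, and no other minimal superkey exists.

{City, CoachID, Stadium, TeamID}, {City, Position, Stadium, TeamID}, {PlayerID, TeamID}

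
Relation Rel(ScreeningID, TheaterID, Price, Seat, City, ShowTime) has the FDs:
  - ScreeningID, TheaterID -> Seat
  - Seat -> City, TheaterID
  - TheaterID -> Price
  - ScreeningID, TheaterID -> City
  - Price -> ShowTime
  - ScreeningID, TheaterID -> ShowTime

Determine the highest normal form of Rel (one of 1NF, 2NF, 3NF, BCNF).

1NF

Candidate keys: {ScreeningID, Seat}, {ScreeningID, TheaterID}. Prime attributes: {ScreeningID, Seat, TheaterID}.
Seat -> City, TheaterID: {Seat}⁺ = {City, Price, Seat, ShowTime, TheaterID}, which is not all of the attributes, so the left side is not a superkey — BCNF is violated.
Seat -> City, TheaterID determines the non-prime attribute {City} from a non-superkey — 3NF is violated.
{Seat} is a proper subset of the key {ScreeningID, Seat}, and {Seat}⁺ contains the non-prime attributes {City, Price, ShowTime} — a partial dependency, so 2NF is violated.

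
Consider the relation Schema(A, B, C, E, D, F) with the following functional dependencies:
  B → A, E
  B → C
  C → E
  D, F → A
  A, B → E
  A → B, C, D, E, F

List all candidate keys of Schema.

{A}⁺ = {A, B, C, D, E, F} — all of the relation — so {A} is a candidate key.
{B}⁺ = {A, B, C, D, E, F} — all of the relation — so {B} is a candidate key.
{D, F}⁺ = {A, B, C, D, E, F} — all of the relation — so {D, F} is a candidate key.
These are minimal and exhaustive — every other superkey contains one of them.

{A}, {B}, {D, F}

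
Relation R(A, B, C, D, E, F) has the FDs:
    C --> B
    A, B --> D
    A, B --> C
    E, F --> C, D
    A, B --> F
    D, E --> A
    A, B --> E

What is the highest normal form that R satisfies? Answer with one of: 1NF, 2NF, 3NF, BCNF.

Candidate keys: {A, B}, {A, C}, {B, D, E}, {C, D, E}, {E, F}. Prime attributes: {A, B, C, D, E, F}.
For C --> B we have {C}⁺ = {B, C}; {C} is not a superkey, so BCNF fails.
But every attribute on its right side ({B}) is prime, and the same holds for every other non-superkey FD, so 3NF still holds.

3NF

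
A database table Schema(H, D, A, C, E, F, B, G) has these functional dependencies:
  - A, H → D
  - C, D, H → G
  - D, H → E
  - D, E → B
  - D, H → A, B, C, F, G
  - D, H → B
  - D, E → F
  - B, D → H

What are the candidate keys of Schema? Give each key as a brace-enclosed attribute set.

{A, H} is a candidate key since {A, H}⁺ = {A, B, C, D, E, F, G, H} covers every attribute.
{B, D} is a candidate key since {B, D}⁺ = {A, B, C, D, E, F, G, H} covers every attribute.
{D, E} is a candidate key since {D, E}⁺ = {A, B, C, D, E, F, G, H} covers every attribute.
{D, H} is a candidate key since {D, H}⁺ = {A, B, C, D, E, F, G, H} covers every attribute.
Any other superkey properly contains one of these, so there are no further candidate keys.

{A, H}, {B, D}, {D, E}, {D, H}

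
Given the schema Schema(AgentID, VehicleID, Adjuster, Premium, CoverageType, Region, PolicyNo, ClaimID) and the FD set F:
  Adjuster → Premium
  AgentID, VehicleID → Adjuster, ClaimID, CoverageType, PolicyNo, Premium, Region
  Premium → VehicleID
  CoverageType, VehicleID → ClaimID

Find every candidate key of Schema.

{AgentID} never appears on the right of any FD, so every key must include it.
{Adjuster, AgentID} is a candidate key since {Adjuster, AgentID}⁺ = {Adjuster, AgentID, ClaimID, CoverageType, PolicyNo, Premium, Region, VehicleID} covers every attribute.
{AgentID, Premium} is a candidate key since {AgentID, Premium}⁺ = {Adjuster, AgentID, ClaimID, CoverageType, PolicyNo, Premium, Region, VehicleID} covers every attribute.
{AgentID, VehicleID} is a candidate key since {AgentID, VehicleID}⁺ = {Adjuster, AgentID, ClaimID, CoverageType, PolicyNo, Premium, Region, VehicleID} covers every attribute.
No proper subset of any of these is a key, and no other minimal superkey exists.

{Adjuster, AgentID}, {AgentID, Premium}, {AgentID, VehicleID}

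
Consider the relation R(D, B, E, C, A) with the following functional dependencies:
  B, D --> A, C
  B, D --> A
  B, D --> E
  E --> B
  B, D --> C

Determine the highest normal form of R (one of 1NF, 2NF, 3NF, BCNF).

3NF

Candidate keys: {B, D}, {D, E}. Prime attributes: {B, D, E}.
E --> B: {E}⁺ = {B, E}, which is not all of the attributes, so the left side is not a superkey — BCNF is violated.
Its right-hand attributes {B} are all prime, as are those of every other non-superkey FD — the relation is in 3NF.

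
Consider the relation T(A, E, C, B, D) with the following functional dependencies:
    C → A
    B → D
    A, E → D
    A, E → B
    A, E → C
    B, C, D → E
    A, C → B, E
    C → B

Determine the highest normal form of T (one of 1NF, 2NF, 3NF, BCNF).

Candidate keys: {A, E}, {C}. Prime attributes: {A, C, E}.
For B → D we have {B}⁺ = {B, D}; {B} is not a superkey, so BCNF fails.
B → D has non-prime {D} on the right and a non-superkey on the left, so 3NF fails.
No proper subset of a key has a non-prime attribute in its closure, so there is no partial dependency; 2NF holds.

2NF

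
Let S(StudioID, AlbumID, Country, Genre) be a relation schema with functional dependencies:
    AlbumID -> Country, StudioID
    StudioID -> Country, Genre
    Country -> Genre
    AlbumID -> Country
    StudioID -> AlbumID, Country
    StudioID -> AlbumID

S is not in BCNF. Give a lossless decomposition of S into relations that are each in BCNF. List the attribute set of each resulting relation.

{AlbumID, Country, StudioID}; {Country, Genre}

Candidate keys of the original relation: {AlbumID}, {StudioID}.
{AlbumID, Country, Genre, StudioID}: {Country} determines {Country, Genre} here but is not a superkey — split on Country -> Genre, giving {Country, Genre} and {AlbumID, Country, StudioID}.
{Country, Genre} has no BCNF violation.
{AlbumID, Country, StudioID} has no BCNF violation.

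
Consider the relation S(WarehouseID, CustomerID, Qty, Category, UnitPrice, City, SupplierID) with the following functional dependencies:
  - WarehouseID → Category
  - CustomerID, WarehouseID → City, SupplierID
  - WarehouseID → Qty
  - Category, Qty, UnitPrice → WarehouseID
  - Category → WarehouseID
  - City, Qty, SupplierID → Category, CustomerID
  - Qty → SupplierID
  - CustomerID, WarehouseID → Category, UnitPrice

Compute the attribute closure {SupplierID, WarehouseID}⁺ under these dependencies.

Start with {SupplierID, WarehouseID}.
WarehouseID → Category applies; add {Category} → now {Category, SupplierID, WarehouseID}.
WarehouseID → Qty applies; add {Qty} → now {Category, Qty, SupplierID, WarehouseID}.
No further FD applies.

{Category, Qty, SupplierID, WarehouseID}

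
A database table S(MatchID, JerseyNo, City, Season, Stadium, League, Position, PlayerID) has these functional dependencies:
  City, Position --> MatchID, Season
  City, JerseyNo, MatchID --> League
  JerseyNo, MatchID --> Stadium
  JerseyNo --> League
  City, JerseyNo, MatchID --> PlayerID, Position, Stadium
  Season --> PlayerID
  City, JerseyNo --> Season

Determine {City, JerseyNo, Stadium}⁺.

Start with {City, JerseyNo, Stadium}.
JerseyNo --> League applies; add {League} → now {City, JerseyNo, League, Stadium}.
City, JerseyNo --> Season applies; add {Season} → now {City, JerseyNo, League, Season, Stadium}.
Season --> PlayerID applies; add {PlayerID} → now {City, JerseyNo, League, PlayerID, Season, Stadium}.
No further FD applies.

{City, JerseyNo, League, PlayerID, Season, Stadium}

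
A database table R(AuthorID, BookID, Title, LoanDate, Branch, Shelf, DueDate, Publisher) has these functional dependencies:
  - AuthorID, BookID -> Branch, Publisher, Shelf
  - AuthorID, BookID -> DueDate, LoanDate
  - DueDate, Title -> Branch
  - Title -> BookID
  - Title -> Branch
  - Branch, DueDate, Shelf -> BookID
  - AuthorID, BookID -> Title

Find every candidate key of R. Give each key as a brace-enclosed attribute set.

{AuthorID, BookID}, {AuthorID, Branch, DueDate, Shelf}, {AuthorID, Title}

{AuthorID} never appears on the right of any FD, so every key must include it.
{AuthorID, BookID}⁺ = {AuthorID, BookID, Branch, DueDate, LoanDate, Publisher, Shelf, Title} — all of the relation — so {AuthorID, BookID} is a candidate key.
{AuthorID, Title}⁺ = {AuthorID, BookID, Branch, DueDate, LoanDate, Publisher, Shelf, Title} — all of the relation — so {AuthorID, Title} is a candidate key.
{AuthorID, Branch, DueDate, Shelf}⁺ = {AuthorID, BookID, Branch, DueDate, LoanDate, Publisher, Shelf, Title} — all of the relation — so {AuthorID, Branch, DueDate, Shelf} is a candidate key.
These are minimal and exhaustive — every other superkey contains one of them.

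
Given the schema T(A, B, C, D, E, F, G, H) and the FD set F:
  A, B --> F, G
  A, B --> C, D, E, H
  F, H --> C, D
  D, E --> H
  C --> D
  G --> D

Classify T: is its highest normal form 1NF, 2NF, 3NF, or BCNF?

2NF

Candidate key: {A, B}. Prime attributes: {A, B}.
F, H --> C, D breaks BCNF: {F, H}⁺ = {C, D, F, H}, so {F, H} is not a superkey.
F, H --> C, D determines the non-prime attributes {C, D} from a non-superkey — 3NF is violated.
Checking every proper subset of each key, none determines a non-prime attribute — 2NF is satisfied.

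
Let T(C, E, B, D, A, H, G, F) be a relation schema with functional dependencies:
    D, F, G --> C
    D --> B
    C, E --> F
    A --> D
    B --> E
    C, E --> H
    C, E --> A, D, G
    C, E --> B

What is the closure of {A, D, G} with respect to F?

{A, B, D, E, G}

Start with {A, D, G}.
D --> B applies; add {B} → now {A, B, D, G}.
B --> E applies; add {E} → now {A, B, D, E, G}.
No further FD applies.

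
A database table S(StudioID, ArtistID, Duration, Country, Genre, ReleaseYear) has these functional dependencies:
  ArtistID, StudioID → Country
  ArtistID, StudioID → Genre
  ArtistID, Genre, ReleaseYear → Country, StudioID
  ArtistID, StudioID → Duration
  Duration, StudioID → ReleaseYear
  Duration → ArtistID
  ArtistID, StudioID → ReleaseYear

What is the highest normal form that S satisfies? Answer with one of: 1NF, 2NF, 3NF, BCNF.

3NF

Candidate keys: {ArtistID, Genre, ReleaseYear}, {ArtistID, StudioID}, {Duration, Genre, ReleaseYear}, {Duration, StudioID}. Prime attributes: {ArtistID, Duration, Genre, ReleaseYear, StudioID}.
Duration → ArtistID breaks BCNF: {Duration}⁺ = {ArtistID, Duration}, so {Duration} is not a superkey.
Its right-hand attributes {ArtistID} are all prime, as are those of every other non-superkey FD — the relation is in 3NF.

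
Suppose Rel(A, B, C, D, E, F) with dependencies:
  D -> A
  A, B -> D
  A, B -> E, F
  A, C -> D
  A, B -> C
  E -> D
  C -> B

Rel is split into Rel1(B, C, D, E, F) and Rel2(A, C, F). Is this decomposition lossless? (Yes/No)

No

Rel1 ∩ Rel2 = {C, F}; its closure under F is {B, C, F}.
Neither Rel1 nor Rel2 is contained in that closure, so the decomposition is lossy.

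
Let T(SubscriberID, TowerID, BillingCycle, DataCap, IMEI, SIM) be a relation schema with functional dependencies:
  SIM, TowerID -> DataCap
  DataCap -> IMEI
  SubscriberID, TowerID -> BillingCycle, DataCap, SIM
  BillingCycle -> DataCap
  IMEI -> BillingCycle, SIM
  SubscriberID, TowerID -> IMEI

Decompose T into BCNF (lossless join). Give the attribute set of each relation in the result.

{BillingCycle, DataCap, IMEI, SIM}; {DataCap, TowerID}; {SIM, SubscriberID, TowerID}

Candidate key of the original relation: {SubscriberID, TowerID}.
Within {BillingCycle, DataCap, IMEI, SIM, SubscriberID, TowerID}: {SIM, TowerID}⁺ ∩ {BillingCycle, DataCap, IMEI, SIM, SubscriberID, TowerID} = {BillingCycle, DataCap, IMEI, SIM, TowerID}, not the whole set, so SIM, TowerID -> BillingCycle, DataCap, IMEI violates BCNF; decompose into {BillingCycle, DataCap, IMEI, SIM, TowerID} and {SIM, SubscriberID, TowerID}.
Within {BillingCycle, DataCap, IMEI, SIM, TowerID}: {DataCap}⁺ ∩ {BillingCycle, DataCap, IMEI, SIM, TowerID} = {BillingCycle, DataCap, IMEI, SIM}, not the whole set, so DataCap -> BillingCycle, IMEI, SIM violates BCNF; decompose into {BillingCycle, DataCap, IMEI, SIM} and {DataCap, TowerID}.
{BillingCycle, DataCap, IMEI, SIM} has no BCNF violation.
{DataCap, TowerID} has no BCNF violation.
{SIM, SubscriberID, TowerID} has no BCNF violation.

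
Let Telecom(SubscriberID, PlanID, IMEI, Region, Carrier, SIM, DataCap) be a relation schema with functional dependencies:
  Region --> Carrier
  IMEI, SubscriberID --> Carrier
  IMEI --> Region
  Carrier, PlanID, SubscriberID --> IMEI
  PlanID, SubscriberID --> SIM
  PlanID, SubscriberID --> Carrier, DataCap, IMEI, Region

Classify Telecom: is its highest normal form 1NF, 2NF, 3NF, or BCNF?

2NF

Candidate key: {PlanID, SubscriberID}. Prime attributes: {PlanID, SubscriberID}.
Region --> Carrier: {Region}⁺ = {Carrier, Region}, which is not all of the attributes, so the left side is not a superkey — BCNF is violated.
Region --> Carrier has non-prime {Carrier} on the right and a non-superkey on the left, so 3NF fails.
No proper subset of a key has a non-prime attribute in its closure, so there is no partial dependency; 2NF holds.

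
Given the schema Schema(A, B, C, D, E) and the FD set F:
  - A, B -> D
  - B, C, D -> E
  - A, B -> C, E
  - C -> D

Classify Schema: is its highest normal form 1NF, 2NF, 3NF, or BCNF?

2NF

Candidate key: {A, B}. Prime attributes: {A, B}.
For B, C, D -> E we have {B, C, D}⁺ = {B, C, D, E}; {B, C, D} is not a superkey, so BCNF fails.
Because {E} is non-prime and the left side of B, C, D -> E is not a superkey, the relation is not in 3NF.
No proper subset of a key has a non-prime attribute in its closure, so there is no partial dependency; 2NF holds.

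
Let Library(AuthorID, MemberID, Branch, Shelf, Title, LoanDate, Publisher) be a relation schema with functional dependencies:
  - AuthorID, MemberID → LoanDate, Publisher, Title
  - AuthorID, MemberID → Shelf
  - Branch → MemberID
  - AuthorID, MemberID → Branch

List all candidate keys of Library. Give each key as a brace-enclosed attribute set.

Attributes never on any right-hand side: {AuthorID} — every candidate key must contain it.
{AuthorID, Branch}⁺ = {AuthorID, Branch, LoanDate, MemberID, Publisher, Shelf, Title} — all of the relation — so {AuthorID, Branch} is a candidate key.
{AuthorID, MemberID}⁺ = {AuthorID, Branch, LoanDate, MemberID, Publisher, Shelf, Title} — all of the relation — so {AuthorID, MemberID} is a candidate key.
No proper subset of any of these is a key, and no other minimal superkey exists.

{AuthorID, Branch}, {AuthorID, MemberID}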